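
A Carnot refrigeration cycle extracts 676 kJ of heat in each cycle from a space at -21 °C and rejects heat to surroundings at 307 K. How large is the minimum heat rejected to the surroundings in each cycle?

Q_H ≈ 823.0 kJ

T_C = -21 °C → -21 + 273.15 = 252.15 K.
For a reversible cycle Q_H/Q_C = T_H/T_C, so Q_H = Q_C·T_H/T_C = 676 × 307.00/252.15 = 823.0 kJ.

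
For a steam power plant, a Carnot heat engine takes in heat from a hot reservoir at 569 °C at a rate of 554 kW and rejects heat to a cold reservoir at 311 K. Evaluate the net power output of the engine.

T_H = 569 °C → 569 + 273.15 = 842.15 K.
η_rev = 1 − T_C/T_H = 1 − 311.00/842.15 = 0.6307.
W = η·Q_H = 0.6307 × 554 = 349 kW.

Ẇ ≈ 349 kW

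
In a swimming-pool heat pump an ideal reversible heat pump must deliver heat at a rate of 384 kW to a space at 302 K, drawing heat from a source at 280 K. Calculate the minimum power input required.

For a reversible heat pump, COP_HP = T_H/(T_H − T_C) = 302.00/22.00 = 13.7273.
W = Q_H/COP_HP = 384/13.7273 = 28.0 kW.

Ẇ_in ≈ 28.0 kW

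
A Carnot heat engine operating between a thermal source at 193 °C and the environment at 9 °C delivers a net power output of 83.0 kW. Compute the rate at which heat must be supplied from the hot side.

Q̇_H ≈ 210 kW

T_H = 193 °C → 193 + 273.15 = 466.15 K.
T_C = 9 °C → 9 + 273.15 = 282.15 K.
For a reversible engine, η = 1 − T_C/T_H = 1 − 282.15/466.15 = 0.3947.
Q_H = W/η = 83.0/0.3947 = 210 kW.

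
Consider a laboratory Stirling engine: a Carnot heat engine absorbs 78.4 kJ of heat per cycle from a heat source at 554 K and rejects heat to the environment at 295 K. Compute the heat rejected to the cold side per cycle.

For a reversible engine, η = 1 − T_C/T_H = 1 − 295.00/554.00 = 0.4675.
For a reversible cycle Q_C/Q_H = T_C/T_H, so Q_C = 78.4 × 295.00/554.00 = 41.75 kJ.

Q_C ≈ 41.75 kJ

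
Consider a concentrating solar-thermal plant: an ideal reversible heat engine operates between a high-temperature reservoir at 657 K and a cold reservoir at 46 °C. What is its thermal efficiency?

T_C = 46 °C → 46 + 273.15 = 319.15 K.
Carnot efficiency: η = 1 − T_C/T_H = 1 − 319.15/657.00 = 0.514.

η ≈ 0.514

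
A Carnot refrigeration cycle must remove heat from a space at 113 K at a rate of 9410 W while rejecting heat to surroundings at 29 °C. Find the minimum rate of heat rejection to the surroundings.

Q̇_H ≈ 25160 W

T_H = 29 °C → 29 + 273.15 = 302.15 K.
For a reversible cycle Q_H/Q_C = T_H/T_C, so Q_H = Q_C·T_H/T_C = 9410 × 302.15/113.00 = 25160 W.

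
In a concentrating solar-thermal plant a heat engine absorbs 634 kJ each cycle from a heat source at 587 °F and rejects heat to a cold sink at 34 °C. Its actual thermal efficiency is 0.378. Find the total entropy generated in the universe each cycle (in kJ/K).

T_H = 587 °F → (587 − 32) × 5/9 = 308.33 °C = 581.48 K.
T_C = 34 °C → 34 + 273.15 = 307.15 K.
W = η·Q_H = 0.378 × 634 = 239.7 kJ, so Q_C = Q_H − W = 394.3 kJ.
Reservoir entropy changes: ΔS_H = −Q_H/T_H = −634/581.48 = -1.090 kJ/K and ΔS_C = +Q_C/T_C = 394.3/307.15 = 1.284 kJ/K.
ΔS_univ = −Q_H/T_H + Q_C/T_C = 0.1936 kJ/K (> 0, since η = 0.378 < η_Carnot = 0.472).

ΔS_univ ≈ 0.1936 kJ/K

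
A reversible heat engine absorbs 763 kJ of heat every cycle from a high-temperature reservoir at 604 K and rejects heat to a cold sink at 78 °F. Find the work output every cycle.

T_C = 78 °F → (78 − 32) × 5/9 = 25.56 °C = 298.71 K.
For a reversible engine, η = 1 − T_C/T_H = 1 − 298.71/604.00 = 0.5055.
W = η·Q_H = 0.5055 × 763 = 385.7 kJ.

W ≈ 385.7 kJ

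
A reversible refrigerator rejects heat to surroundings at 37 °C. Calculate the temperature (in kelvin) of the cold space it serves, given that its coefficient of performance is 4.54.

T_C ≈ 254 K

T_H = 37 °C → 37 + 273.15 = 310.15 K.
COP_R = T_C/(T_H − T_C) ⇒ T_C = T_H·COP_R/(1 + COP_R) = 310.15 × 4.54/(1 + 4.54) = 254 K.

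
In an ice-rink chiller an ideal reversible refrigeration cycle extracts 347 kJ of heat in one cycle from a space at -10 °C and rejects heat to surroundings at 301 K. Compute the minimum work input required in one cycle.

W_in ≈ 49.9 kJ

T_C = -10 °C → -10 + 273.15 = 263.15 K.
COP_R = T_C/(T_H − T_C) = 263.15/37.85 = 6.9524.
W = Q_C/COP_R = 347/6.9524 = 49.9 kJ.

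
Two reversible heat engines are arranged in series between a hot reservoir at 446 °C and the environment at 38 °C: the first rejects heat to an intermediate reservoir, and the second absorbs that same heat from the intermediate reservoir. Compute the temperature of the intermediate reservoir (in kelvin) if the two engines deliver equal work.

T_m ≈ 515 K

T_H = 446 °C → 446 + 273.15 = 719.15 K.
T_C = 38 °C → 38 + 273.15 = 311.15 K.
For reversible stages Q_m = Q_H·(T_m/T_H). Setting W₁ = Q_H(1 − T_m/T_H) equal to W₂ = Q_m(1 − T_C/T_m) = Q_H·(T_m − T_C)/T_H gives T_H − T_m = T_m − T_C, so T_m = (T_H + T_C)/2 = (719.15 + 311.15)/2 = 515 K.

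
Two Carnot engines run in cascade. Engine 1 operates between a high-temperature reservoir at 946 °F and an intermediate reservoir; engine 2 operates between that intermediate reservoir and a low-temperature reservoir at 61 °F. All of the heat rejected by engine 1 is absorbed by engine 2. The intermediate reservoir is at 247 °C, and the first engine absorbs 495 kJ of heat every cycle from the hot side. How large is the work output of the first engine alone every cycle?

W₁ ≈ 165 kJ

T_H = 946 °F → (946 − 32) × 5/9 = 507.78 °C = 780.93 K.
T_C = 61 °F → (61 − 32) × 5/9 = 16.11 °C = 289.26 K.
T_m = 247 °C → 247 + 273.15 = 520.15 K.
First-stage efficiency η₁ = 1 − T_m/T_H = 1 − 520.15/780.93 = 0.3339.
W₁ = η₁·Q_H = 0.3339 × 495 = 165 kJ.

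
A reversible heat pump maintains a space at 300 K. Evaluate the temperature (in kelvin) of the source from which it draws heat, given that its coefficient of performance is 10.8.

COP_HP = T_H/(T_H − T_C) ⇒ T_C = T_H·(COP_HP − 1)/COP_HP = 300.00 × (10.8 − 1)/10.8 = 272.2 K.

T_C ≈ 272.2 K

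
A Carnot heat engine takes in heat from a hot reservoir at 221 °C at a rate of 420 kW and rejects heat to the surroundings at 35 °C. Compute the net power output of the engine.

T_H = 221 °C → 221 + 273.15 = 494.15 K.
T_C = 35 °C → 35 + 273.15 = 308.15 K.
Since the cycle is reversible, η = 1 − T_C/T_H = 1 − 308.15/494.15 = 0.3764.
W = η·Q_H = 0.3764 × 420 = 158.1 kW.

Ẇ ≈ 158.1 kW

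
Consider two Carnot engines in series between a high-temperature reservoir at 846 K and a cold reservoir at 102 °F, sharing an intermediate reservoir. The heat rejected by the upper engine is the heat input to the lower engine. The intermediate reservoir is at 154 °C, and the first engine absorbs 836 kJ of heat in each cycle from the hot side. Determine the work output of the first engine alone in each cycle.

W₁ ≈ 413.9 kJ

T_C = 102 °F → (102 − 32) × 5/9 = 38.89 °C = 312.04 K.
T_m = 154 °C → 154 + 273.15 = 427.15 K.
First-stage efficiency η₁ = 1 − T_m/T_H = 1 − 427.15/846.00 = 0.4951.
W₁ = η₁·Q_H = 0.4951 × 836 = 413.9 kJ.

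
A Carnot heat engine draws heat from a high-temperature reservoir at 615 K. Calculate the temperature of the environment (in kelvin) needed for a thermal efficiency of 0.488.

From η = 1 − T_C/T_H, T_C = T_H·(1 − η) = 615.00 × (1 − 0.488) = 315 K.

T_C ≈ 315 K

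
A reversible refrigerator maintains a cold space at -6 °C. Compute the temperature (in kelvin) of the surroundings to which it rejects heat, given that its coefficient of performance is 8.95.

T_C = -6 °C → -6 + 273.15 = 267.15 K.
COP_R = T_C/(T_H − T_C) ⇒ T_H = T_C·(1 + 1/COP_R) = 267.15 × (1 + 1/8.95) = 297 K.

T_H ≈ 297 K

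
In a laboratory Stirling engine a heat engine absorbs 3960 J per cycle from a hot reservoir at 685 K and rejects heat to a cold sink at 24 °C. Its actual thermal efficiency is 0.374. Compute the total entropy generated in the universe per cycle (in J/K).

T_C = 24 °C → 24 + 273.15 = 297.15 K.
W = η·Q_H = 0.374 × 3960 = 1481 J, so Q_C = Q_H − W = 2479 J.
Entropy balance on the reservoirs: −Q_H/T_H = -5.781 J/K, +Q_C/T_C = 8.342 J/K.
ΔS_univ = −Q_H/T_H + Q_C/T_C = 2.561 J/K (> 0, since η = 0.374 < η_Carnot = 0.566).

ΔS_univ ≈ 2.561 J/K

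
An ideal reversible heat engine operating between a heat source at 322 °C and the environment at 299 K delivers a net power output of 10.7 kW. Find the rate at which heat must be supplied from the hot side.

T_H = 322 °C → 322 + 273.15 = 595.15 K.
η_rev = 1 − T_C/T_H = 1 − 299.00/595.15 = 0.4976.
Q_H = W/η = 10.7/0.4976 = 21.50 kW.

Q̇_H ≈ 21.50 kW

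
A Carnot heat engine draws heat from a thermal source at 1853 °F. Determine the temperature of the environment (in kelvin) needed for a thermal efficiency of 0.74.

T_H = 1853 °F → (1853 − 32) × 5/9 = 1011.67 °C = 1284.82 K.
From η = 1 − T_C/T_H, T_C = T_H·(1 − η) = 1284.82 × (1 − 0.74) = 334 K.

T_C ≈ 334 K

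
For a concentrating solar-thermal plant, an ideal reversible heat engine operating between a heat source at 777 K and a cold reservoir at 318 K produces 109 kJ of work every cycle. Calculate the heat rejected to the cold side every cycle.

Q_C ≈ 75.5 kJ

The Carnot efficiency is η = 1 − T_C/T_H = 1 − 318.00/777.00 = 0.5907.
Since Q_C/Q_H = T_C/T_H and Q_H = W/η, Q_C = W·T_C/(T_H − T_C) = 109 × 318.00/459.00 = 75.5 kJ.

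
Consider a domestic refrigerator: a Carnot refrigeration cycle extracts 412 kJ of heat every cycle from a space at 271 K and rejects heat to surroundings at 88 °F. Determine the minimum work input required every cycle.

T_H = 88 °F → (88 − 32) × 5/9 = 31.11 °C = 304.26 K.
The reversible coefficient of performance is COP_R = T_C/(T_H − T_C) = 271.00/33.26 = 8.1477.
W = Q_C/COP_R = 412/8.1477 = 50.6 kJ.

W_in ≈ 50.6 kJ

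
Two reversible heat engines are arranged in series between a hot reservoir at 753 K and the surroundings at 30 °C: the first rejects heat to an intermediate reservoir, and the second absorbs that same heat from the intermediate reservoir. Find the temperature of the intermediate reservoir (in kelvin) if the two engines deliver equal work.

T_C = 30 °C → 30 + 273.15 = 303.15 K.
For reversible stages Q_m = Q_H·(T_m/T_H). Setting W₁ = Q_H(1 − T_m/T_H) equal to W₂ = Q_m(1 − T_C/T_m) = Q_H·(T_m − T_C)/T_H gives T_H − T_m = T_m − T_C, so T_m = (T_H + T_C)/2 = (753.00 + 303.15)/2 = 528 K.

T_m ≈ 528 K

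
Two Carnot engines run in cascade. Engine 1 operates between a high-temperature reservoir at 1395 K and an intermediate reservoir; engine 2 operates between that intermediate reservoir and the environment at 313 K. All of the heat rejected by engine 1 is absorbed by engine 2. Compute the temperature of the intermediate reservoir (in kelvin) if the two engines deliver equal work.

T_m ≈ 854 K

For reversible stages Q_m = Q_H·(T_m/T_H). Setting W₁ = Q_H(1 − T_m/T_H) equal to W₂ = Q_m(1 − T_C/T_m) = Q_H·(T_m − T_C)/T_H gives T_H − T_m = T_m − T_C, so T_m = (T_H + T_C)/2 = (1395.00 + 313.00)/2 = 854 K.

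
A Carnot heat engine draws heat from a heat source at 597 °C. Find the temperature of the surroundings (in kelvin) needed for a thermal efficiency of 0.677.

T_C ≈ 281.1 K

T_H = 597 °C → 597 + 273.15 = 870.15 K.
From η = 1 − T_C/T_H, T_C = T_H·(1 − η) = 870.15 × (1 − 0.677) = 281.1 K.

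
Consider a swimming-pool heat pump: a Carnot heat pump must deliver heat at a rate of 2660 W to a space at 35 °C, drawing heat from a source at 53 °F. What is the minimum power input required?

Ẇ_in ≈ 201.4 W

T_H = 35 °C → 35 + 273.15 = 308.15 K.
T_C = 53 °F → (53 − 32) × 5/9 = 11.67 °C = 284.82 K.
Reversible heating COP: COP_HP = T_H/(T_H − T_C) = 308.15/23.33 = 13.2064.
W = Q_H/COP_HP = 2660/13.2064 = 201.4 W.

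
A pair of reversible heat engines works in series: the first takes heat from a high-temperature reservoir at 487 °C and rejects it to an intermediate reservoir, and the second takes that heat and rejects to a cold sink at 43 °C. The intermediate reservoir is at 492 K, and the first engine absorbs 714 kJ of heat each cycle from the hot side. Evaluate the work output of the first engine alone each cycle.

W₁ ≈ 251.9 kJ

T_H = 487 °C → 487 + 273.15 = 760.15 K.
T_C = 43 °C → 43 + 273.15 = 316.15 K.
First-stage efficiency η₁ = 1 − T_m/T_H = 1 − 492.00/760.15 = 0.3528.
W₁ = η₁·Q_H = 0.3528 × 714 = 251.9 kJ.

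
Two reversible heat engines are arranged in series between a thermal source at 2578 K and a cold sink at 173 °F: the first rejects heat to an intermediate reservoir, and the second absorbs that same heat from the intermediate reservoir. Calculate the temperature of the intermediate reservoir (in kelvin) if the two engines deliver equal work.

T_C = 173 °F → (173 − 32) × 5/9 = 78.33 °C = 351.48 K.
For reversible stages Q_m = Q_H·(T_m/T_H). Setting W₁ = Q_H(1 − T_m/T_H) equal to W₂ = Q_m(1 − T_C/T_m) = Q_H·(T_m − T_C)/T_H gives T_H − T_m = T_m − T_C, so T_m = (T_H + T_C)/2 = (2578.00 + 351.48)/2 = 1460 K.

T_m ≈ 1460 K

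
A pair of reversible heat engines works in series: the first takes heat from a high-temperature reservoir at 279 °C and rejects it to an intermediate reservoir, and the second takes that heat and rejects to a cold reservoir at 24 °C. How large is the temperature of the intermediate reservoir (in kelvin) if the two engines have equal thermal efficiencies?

T_m ≈ 405 K

T_H = 279 °C → 279 + 273.15 = 552.15 K.
T_C = 24 °C → 24 + 273.15 = 297.15 K.
Equal efficiencies require 1 − T_m/T_H = 1 − T_C/T_m, i.e. T_m/T_H = T_C/T_m, so T_m = √(T_H·T_C) = √(552.15 × 297.15) = 405 K.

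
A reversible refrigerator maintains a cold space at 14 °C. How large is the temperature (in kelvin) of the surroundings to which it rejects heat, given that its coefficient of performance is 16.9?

T_C = 14 °C → 14 + 273.15 = 287.15 K.
COP_R = T_C/(T_H − T_C) ⇒ T_H = T_C·(1 + 1/COP_R) = 287.15 × (1 + 1/16.9) = 304.1 K.

T_H ≈ 304.1 K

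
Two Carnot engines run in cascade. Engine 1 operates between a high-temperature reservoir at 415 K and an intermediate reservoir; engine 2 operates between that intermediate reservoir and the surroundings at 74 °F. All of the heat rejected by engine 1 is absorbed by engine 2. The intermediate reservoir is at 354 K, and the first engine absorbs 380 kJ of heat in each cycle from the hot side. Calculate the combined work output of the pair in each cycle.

T_C = 74 °F → (74 − 32) × 5/9 = 23.33 °C = 296.48 K.
Two reversible stages in series are equivalent to a single Carnot engine between T_H and T_C, so η_total = 1 − T_C/T_H = 1 − 296.48/415.00 = 0.2856.
W_total = η_total · Q_H = 0.2856 × 380 = 109 kJ.

W_total ≈ 109 kJ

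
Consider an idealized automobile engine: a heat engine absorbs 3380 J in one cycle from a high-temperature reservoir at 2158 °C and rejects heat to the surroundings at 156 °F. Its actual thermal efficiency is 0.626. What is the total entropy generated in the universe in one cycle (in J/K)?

ΔS_univ ≈ 2.31 J/K

T_H = 2158 °C → 2158 + 273.15 = 2431.15 K.
T_C = 156 °F → (156 − 32) × 5/9 = 68.89 °C = 342.04 K.
W = η·Q_H = 0.626 × 3380 = 2116 J, so Q_C = Q_H − W = 1264 J.
Entropy balance on the reservoirs: −Q_H/T_H = -1.390 J/K, +Q_C/T_C = 3.696 J/K.
ΔS_univ = −Q_H/T_H + Q_C/T_C = 2.31 J/K (> 0, since η = 0.626 < η_Carnot = 0.859).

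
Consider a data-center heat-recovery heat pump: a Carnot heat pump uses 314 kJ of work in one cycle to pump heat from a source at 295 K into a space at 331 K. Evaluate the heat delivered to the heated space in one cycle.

For a reversible heat pump, COP_HP = T_H/(T_H − T_C) = 331.00/36.00 = 9.1944.
Q_H = COP_HP · W = 9.1944 × 314 = 2890 kJ.

Q_H ≈ 2890 kJ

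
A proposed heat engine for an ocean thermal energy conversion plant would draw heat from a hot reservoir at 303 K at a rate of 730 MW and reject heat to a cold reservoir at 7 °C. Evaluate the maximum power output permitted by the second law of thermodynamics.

Ẇ_max ≈ 55.1 MW

T_C = 7 °C → 7 + 273.15 = 280.15 K.
By the Carnot theorem, η_max = 1 − T_C/T_H = 1 − 280.15/303.00 = 0.0754.
W_max = η_max · Q_H = 0.0754 × 730 = 55.1 MW.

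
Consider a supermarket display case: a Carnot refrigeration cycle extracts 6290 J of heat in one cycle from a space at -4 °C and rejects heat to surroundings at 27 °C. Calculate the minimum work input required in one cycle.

W_in ≈ 724 J

T_H = 27 °C → 27 + 273.15 = 300.15 K.
T_C = -4 °C → -4 + 273.15 = 269.15 K.
Carnot COP: COP_R = T_C/(T_H − T_C) = 269.15/31.00 = 8.6823.
W = Q_C/COP_R = 6290/8.6823 = 724 J.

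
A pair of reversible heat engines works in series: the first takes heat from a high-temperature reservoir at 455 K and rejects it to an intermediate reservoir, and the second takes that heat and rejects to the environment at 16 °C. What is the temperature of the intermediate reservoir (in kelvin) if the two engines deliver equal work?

T_m ≈ 372 K

T_C = 16 °C → 16 + 273.15 = 289.15 K.
For reversible stages Q_m = Q_H·(T_m/T_H). Setting W₁ = Q_H(1 − T_m/T_H) equal to W₂ = Q_m(1 − T_C/T_m) = Q_H·(T_m − T_C)/T_H gives T_H − T_m = T_m − T_C, so T_m = (T_H + T_C)/2 = (455.00 + 289.15)/2 = 372 K.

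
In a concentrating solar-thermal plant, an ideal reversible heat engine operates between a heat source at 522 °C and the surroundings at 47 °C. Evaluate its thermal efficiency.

T_H = 522 °C → 522 + 273.15 = 795.15 K.
T_C = 47 °C → 47 + 273.15 = 320.15 K.
For a reversible engine, η = 1 − T_C/T_H = 1 − 320.15/795.15 = 0.5974.

η ≈ 0.5974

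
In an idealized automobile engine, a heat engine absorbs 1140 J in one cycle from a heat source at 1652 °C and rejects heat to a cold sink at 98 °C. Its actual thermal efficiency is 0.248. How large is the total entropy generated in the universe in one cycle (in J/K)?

T_H = 1652 °C → 1652 + 273.15 = 1925.15 K.
T_C = 98 °C → 98 + 273.15 = 371.15 K.
W = η·Q_H = 0.248 × 1140 = 282.7 J, so Q_C = Q_H − W = 857.3 J.
The hot reservoir loses entropy Q_H/T_H = 1140/1925.15 = 0.5922 J/K; the cold reservoir gains Q_C/T_C = 857.3/371.15 = 2.310 J/K.
ΔS_univ = −Q_H/T_H + Q_C/T_C = 1.72 J/K (> 0, since η = 0.248 < η_Carnot = 0.807).

ΔS_univ ≈ 1.72 J/K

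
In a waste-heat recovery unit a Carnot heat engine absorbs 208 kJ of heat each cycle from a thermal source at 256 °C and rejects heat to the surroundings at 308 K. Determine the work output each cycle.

T_H = 256 °C → 256 + 273.15 = 529.15 K.
η_rev = 1 − T_C/T_H = 1 − 308.00/529.15 = 0.4179.
W = η·Q_H = 0.4179 × 208 = 86.9 kJ.

W ≈ 86.9 kJ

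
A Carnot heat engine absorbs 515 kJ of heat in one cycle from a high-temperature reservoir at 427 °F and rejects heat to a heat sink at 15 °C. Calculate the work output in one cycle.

W ≈ 213.7 kJ

T_H = 427 °F → (427 − 32) × 5/9 = 219.44 °C = 492.59 K.
T_C = 15 °C → 15 + 273.15 = 288.15 K.
Since the cycle is reversible, η = 1 − T_C/T_H = 1 − 288.15/492.59 = 0.4150.
W = η·Q_H = 0.4150 × 515 = 213.7 kJ.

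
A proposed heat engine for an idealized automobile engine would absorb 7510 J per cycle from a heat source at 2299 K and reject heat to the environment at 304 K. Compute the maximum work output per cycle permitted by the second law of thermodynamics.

W_max ≈ 6520 J

No engine can exceed the Carnot limit: η_max = 1 − T_C/T_H = 1 − 304.00/2299.00 = 0.8678.
W_max = η_max · Q_H = 0.8678 × 7510 = 6520 J.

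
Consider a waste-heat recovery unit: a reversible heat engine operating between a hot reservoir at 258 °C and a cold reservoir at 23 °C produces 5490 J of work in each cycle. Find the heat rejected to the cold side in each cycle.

Q_C ≈ 6919 J

T_H = 258 °C → 258 + 273.15 = 531.15 K.
T_C = 23 °C → 23 + 273.15 = 296.15 K.
η_rev = 1 − T_C/T_H = 1 − 296.15/531.15 = 0.4424.
Since Q_C/Q_H = T_C/T_H and Q_H = W/η, Q_C = W·T_C/(T_H − T_C) = 5490 × 296.15/235.00 = 6919 J.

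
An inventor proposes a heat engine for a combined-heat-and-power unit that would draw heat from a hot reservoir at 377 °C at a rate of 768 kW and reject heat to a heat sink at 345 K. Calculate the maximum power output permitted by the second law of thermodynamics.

Ẇ_max ≈ 360 kW

T_H = 377 °C → 377 + 273.15 = 650.15 K.
By the Carnot theorem, η_max = 1 − T_C/T_H = 1 − 345.00/650.15 = 0.4694.
W_max = η_max · Q_H = 0.4694 × 768 = 360 kW.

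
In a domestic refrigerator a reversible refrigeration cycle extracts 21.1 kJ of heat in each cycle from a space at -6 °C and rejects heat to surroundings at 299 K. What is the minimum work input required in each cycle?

W_in ≈ 2.516 kJ

T_C = -6 °C → -6 + 273.15 = 267.15 K.
COP_R = T_C/(T_H − T_C) = 267.15/31.85 = 8.3878.
W = Q_C/COP_R = 21.1/8.3878 = 2.516 kJ.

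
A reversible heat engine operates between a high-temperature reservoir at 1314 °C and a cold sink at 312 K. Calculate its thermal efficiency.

η ≈ 0.803

T_H = 1314 °C → 1314 + 273.15 = 1587.15 K.
Since the cycle is reversible, η = 1 − T_C/T_H = 1 − 312.00/1587.15 = 0.803.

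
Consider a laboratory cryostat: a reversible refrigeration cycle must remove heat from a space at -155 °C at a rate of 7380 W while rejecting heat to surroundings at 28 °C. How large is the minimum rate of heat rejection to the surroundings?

T_H = 28 °C → 28 + 273.15 = 301.15 K.
T_C = -155 °C → -155 + 273.15 = 118.15 K.
For a reversible cycle Q_H/Q_C = T_H/T_C, so Q_H = Q_C·T_H/T_C = 7380 × 301.15/118.15 = 18800 W.

Q̇_H ≈ 18800 W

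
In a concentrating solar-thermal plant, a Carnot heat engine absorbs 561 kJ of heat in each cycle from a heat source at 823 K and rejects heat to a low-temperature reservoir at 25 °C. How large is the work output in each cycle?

W ≈ 358 kJ

T_C = 25 °C → 25 + 273.15 = 298.15 K.
Since the cycle is reversible, η = 1 − T_C/T_H = 1 − 298.15/823.00 = 0.6377.
W = η·Q_H = 0.6377 × 561 = 358 kJ.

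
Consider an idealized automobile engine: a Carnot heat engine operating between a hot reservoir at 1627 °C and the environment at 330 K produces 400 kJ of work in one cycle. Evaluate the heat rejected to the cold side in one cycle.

T_H = 1627 °C → 1627 + 273.15 = 1900.15 K.
Since the cycle is reversible, η = 1 − T_C/T_H = 1 − 330.00/1900.15 = 0.8263.
Since Q_C/Q_H = T_C/T_H and Q_H = W/η, Q_C = W·T_C/(T_H − T_C) = 400 × 330.00/1570.15 = 84.1 kJ.

Q_C ≈ 84.1 kJ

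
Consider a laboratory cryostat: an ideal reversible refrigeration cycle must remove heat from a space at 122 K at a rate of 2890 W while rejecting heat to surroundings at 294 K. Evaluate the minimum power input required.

Ẇ_in ≈ 4070 W

COP_R = T_C/(T_H − T_C) = 122.00/172.00 = 0.7093.
W = Q_C/COP_R = 2890/0.7093 = 4070 W.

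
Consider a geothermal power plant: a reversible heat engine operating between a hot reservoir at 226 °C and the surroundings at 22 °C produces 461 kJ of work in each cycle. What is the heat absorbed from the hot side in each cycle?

Q_H ≈ 1128 kJ

T_H = 226 °C → 226 + 273.15 = 499.15 K.
T_C = 22 °C → 22 + 273.15 = 295.15 K.
For a reversible engine, η = 1 − T_C/T_H = 1 − 295.15/499.15 = 0.4087.
Q_H = W/η = 461/0.4087 = 1128 kJ.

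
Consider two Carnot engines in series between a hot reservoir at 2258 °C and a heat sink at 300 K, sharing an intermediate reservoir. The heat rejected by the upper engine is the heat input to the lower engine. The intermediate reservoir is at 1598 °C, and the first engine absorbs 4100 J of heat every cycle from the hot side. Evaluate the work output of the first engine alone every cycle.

T_H = 2258 °C → 2258 + 273.15 = 2531.15 K.
T_m = 1598 °C → 1598 + 273.15 = 1871.15 K.
First-stage efficiency η₁ = 1 − T_m/T_H = 1 − 1871.15/2531.15 = 0.2608.
W₁ = η₁·Q_H = 0.2608 × 4100 = 1069 J.

W₁ ≈ 1069 J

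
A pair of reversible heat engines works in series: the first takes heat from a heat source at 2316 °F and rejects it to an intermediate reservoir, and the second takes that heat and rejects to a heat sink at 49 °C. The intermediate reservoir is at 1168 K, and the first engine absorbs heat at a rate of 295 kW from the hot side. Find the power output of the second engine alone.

T_H = 2316 °F → (2316 − 32) × 5/9 = 1268.89 °C = 1542.04 K.
T_C = 49 °C → 49 + 273.15 = 322.15 K.
Heat entering the second stage: Q_m = Q_H·(T_m/T_H) = 295 × 1168.00/1542.04 = 223 kW.
Second-stage efficiency η₂ = 1 − T_C/T_m = 1 − 322.15/1168.00 = 0.7242, so W₂ = η₂·Q_m = 162 kW.

Ẇ₂ ≈ 162 kW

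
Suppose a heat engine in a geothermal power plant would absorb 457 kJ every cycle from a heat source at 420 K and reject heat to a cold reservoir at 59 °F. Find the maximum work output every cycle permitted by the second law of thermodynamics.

W_max ≈ 143 kJ

T_C = 59 °F → (59 − 32) × 5/9 = 15.00 °C = 288.15 K.
The second-law ceiling is the Carnot efficiency, η_max = 1 − T_C/T_H = 1 − 288.15/420.00 = 0.3139.
W_max = η_max · Q_H = 0.3139 × 457 = 143 kJ.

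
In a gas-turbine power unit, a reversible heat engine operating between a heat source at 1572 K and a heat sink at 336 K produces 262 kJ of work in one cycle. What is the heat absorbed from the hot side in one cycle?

Q_H ≈ 333 kJ

The Carnot efficiency is η = 1 − T_C/T_H = 1 − 336.00/1572.00 = 0.7863.
Q_H = W/η = 262/0.7863 = 333 kJ.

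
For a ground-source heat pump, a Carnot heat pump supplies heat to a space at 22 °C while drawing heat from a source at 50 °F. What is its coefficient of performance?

T_H = 22 °C → 22 + 273.15 = 295.15 K.
T_C = 50 °F → (50 − 32) × 5/9 = 10.00 °C = 283.15 K.
COP_HP = T_H/(T_H − T_C) = 295.15/(295.15 − 283.15) = 24.6.

COP_HP ≈ 24.6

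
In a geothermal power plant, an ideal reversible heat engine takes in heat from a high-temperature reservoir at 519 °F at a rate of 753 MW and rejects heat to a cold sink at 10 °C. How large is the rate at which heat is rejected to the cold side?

T_H = 519 °F → (519 − 32) × 5/9 = 270.56 °C = 543.71 K.
T_C = 10 °C → 10 + 273.15 = 283.15 K.
The Carnot efficiency is η = 1 − T_C/T_H = 1 − 283.15/543.71 = 0.4792.
For a reversible cycle Q_C/Q_H = T_C/T_H, so Q_C = 753 × 283.15/543.71 = 392.1 MW.

Q̇_C ≈ 392.1 MW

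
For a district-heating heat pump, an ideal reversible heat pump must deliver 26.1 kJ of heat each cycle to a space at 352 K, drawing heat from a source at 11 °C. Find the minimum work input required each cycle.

T_C = 11 °C → 11 + 273.15 = 284.15 K.
Reversible heating COP: COP_HP = T_H/(T_H − T_C) = 352.00/67.85 = 5.1879.
W = Q_H/COP_HP = 26.1/5.1879 = 5.03 kJ.

W_in ≈ 5.03 kJ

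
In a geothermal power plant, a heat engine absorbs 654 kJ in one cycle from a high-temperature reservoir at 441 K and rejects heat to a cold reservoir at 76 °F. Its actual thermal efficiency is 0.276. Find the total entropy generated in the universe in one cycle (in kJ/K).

T_C = 76 °F → (76 − 32) × 5/9 = 24.44 °C = 297.59 K.
W = η·Q_H = 0.276 × 654 = 180.5 kJ, so Q_C = Q_H − W = 473.5 kJ.
Reservoir entropy changes: ΔS_H = −Q_H/T_H = −654/441.00 = -1.483 kJ/K and ΔS_C = +Q_C/T_C = 473.5/297.59 = 1.591 kJ/K.
ΔS_univ = −Q_H/T_H + Q_C/T_C = 0.1081 kJ/K (> 0, since η = 0.276 < η_Carnot = 0.325).

ΔS_univ ≈ 0.1081 kJ/K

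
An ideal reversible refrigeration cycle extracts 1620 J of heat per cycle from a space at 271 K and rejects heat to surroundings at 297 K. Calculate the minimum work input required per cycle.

W_in ≈ 155 J

For a reversible refrigerator, COP_R = T_C/(T_H − T_C) = 271.00/26.00 = 10.4231.
W = Q_C/COP_R = 1620/10.4231 = 155 J.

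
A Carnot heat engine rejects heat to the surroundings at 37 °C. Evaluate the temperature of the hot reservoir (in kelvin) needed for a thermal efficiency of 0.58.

T_C = 37 °C → 37 + 273.15 = 310.15 K.
From η = 1 − T_C/T_H, solving for T_H gives T_H = T_C/(1 − η) = 310.15/(1 − 0.58) = 738 K.

T_H ≈ 738 K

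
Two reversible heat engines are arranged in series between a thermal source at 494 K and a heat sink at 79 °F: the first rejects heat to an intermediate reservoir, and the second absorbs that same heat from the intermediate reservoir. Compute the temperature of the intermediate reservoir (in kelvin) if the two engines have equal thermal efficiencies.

T_C = 79 °F → (79 − 32) × 5/9 = 26.11 °C = 299.26 K.
Equal efficiencies require 1 − T_m/T_H = 1 − T_C/T_m, i.e. T_m/T_H = T_C/T_m, so T_m = √(T_H·T_C) = √(494.00 × 299.26) = 384 K.

T_m ≈ 384 K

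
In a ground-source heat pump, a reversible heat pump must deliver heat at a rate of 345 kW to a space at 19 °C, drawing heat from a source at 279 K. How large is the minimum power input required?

T_H = 19 °C → 19 + 273.15 = 292.15 K.
COP_HP = T_H/(T_H − T_C) = 292.15/13.15 = 22.2167.
W = Q_H/COP_HP = 345/22.2167 = 15.53 kW.

Ẇ_in ≈ 15.53 kW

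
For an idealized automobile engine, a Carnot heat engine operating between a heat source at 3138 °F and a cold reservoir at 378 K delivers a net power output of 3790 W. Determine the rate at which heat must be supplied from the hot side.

T_H = 3138 °F → (3138 − 32) × 5/9 = 1725.56 °C = 1998.71 K.
η_rev = 1 − T_C/T_H = 1 − 378.00/1998.71 = 0.8109.
Q_H = W/η = 3790/0.8109 = 4670 W.

Q̇_H ≈ 4670 W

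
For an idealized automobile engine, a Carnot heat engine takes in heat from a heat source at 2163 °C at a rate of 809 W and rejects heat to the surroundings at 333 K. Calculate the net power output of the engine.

Ẇ ≈ 698 W

T_H = 2163 °C → 2163 + 273.15 = 2436.15 K.
Since the cycle is reversible, η = 1 − T_C/T_H = 1 − 333.00/2436.15 = 0.8633.
W = η·Q_H = 0.8633 × 809 = 698 W.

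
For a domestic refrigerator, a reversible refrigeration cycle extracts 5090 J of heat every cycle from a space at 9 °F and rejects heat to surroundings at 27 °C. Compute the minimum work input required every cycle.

W_in ≈ 778 J

T_H = 27 °C → 27 + 273.15 = 300.15 K.
T_C = 9 °F → (9 − 32) × 5/9 = -12.78 °C = 260.37 K.
The reversible coefficient of performance is COP_R = T_C/(T_H − T_C) = 260.37/39.78 = 6.5457.
W = Q_C/COP_R = 5090/6.5457 = 778 J.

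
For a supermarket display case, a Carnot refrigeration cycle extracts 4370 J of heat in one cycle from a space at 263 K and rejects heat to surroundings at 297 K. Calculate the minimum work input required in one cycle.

The reversible coefficient of performance is COP_R = T_C/(T_H − T_C) = 263.00/34.00 = 7.7353.
W = Q_C/COP_R = 4370/7.7353 = 565 J.

W_in ≈ 565 J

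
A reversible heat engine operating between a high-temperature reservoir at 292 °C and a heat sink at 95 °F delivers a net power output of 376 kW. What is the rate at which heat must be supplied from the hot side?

Q̇_H ≈ 826.8 kW

T_H = 292 °C → 292 + 273.15 = 565.15 K.
T_C = 95 °F → (95 − 32) × 5/9 = 35.00 °C = 308.15 K.
For a reversible engine, η = 1 − T_C/T_H = 1 − 308.15/565.15 = 0.4547.
Q_H = W/η = 376/0.4547 = 826.8 kW.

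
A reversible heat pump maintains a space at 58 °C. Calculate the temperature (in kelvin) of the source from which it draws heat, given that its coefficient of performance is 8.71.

T_C ≈ 293 K

T_H = 58 °C → 58 + 273.15 = 331.15 K.
COP_HP = T_H/(T_H − T_C) ⇒ T_C = T_H·(COP_HP − 1)/COP_HP = 331.15 × (8.71 − 1)/8.71 = 293 K.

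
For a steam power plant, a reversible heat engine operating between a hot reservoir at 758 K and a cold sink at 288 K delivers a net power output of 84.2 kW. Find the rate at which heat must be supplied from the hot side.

For a reversible engine, η = 1 − T_C/T_H = 1 − 288.00/758.00 = 0.6201.
Q_H = W/η = 84.2/0.6201 = 136 kW.

Q̇_H ≈ 136 kW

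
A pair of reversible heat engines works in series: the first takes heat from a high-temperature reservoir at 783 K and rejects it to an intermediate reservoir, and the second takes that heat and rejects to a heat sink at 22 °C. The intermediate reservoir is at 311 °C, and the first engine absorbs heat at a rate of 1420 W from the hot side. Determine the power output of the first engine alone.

T_C = 22 °C → 22 + 273.15 = 295.15 K.
T_m = 311 °C → 311 + 273.15 = 584.15 K.
First-stage efficiency η₁ = 1 − T_m/T_H = 1 − 584.15/783.00 = 0.2540.
W₁ = η₁·Q_H = 0.2540 × 1420 = 361 W.

Ẇ₁ ≈ 361 W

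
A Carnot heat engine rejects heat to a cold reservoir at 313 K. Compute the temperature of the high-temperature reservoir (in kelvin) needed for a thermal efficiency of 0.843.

T_H ≈ 1990 K

From η = 1 − T_C/T_H, solving for T_H gives T_H = T_C/(1 − η) = 313.00/(1 − 0.843) = 1990 K.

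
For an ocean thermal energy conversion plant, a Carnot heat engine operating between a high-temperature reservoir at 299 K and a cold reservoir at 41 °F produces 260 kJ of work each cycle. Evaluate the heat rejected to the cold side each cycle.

T_C = 41 °F → (41 − 32) × 5/9 = 5.00 °C = 278.15 K.
η_rev = 1 − T_C/T_H = 1 − 278.15/299.00 = 0.0697.
Since Q_C/Q_H = T_C/T_H and Q_H = W/η, Q_C = W·T_C/(T_H − T_C) = 260 × 278.15/20.85 = 3469 kJ.

Q_C ≈ 3469 kJ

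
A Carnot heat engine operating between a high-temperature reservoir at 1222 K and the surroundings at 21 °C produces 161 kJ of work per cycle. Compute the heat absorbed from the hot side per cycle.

Q_H ≈ 212 kJ

T_C = 21 °C → 21 + 273.15 = 294.15 K.
The Carnot efficiency is η = 1 − T_C/T_H = 1 − 294.15/1222.00 = 0.7593.
Q_H = W/η = 161/0.7593 = 212 kJ.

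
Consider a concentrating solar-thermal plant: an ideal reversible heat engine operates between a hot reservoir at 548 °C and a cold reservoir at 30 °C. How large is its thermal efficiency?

η ≈ 0.631

T_H = 548 °C → 548 + 273.15 = 821.15 K.
T_C = 30 °C → 30 + 273.15 = 303.15 K.
η_rev = 1 − T_C/T_H = 1 − 303.15/821.15 = 0.631.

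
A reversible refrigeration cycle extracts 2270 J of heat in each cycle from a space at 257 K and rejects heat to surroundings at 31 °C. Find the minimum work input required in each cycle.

W_in ≈ 416 J

T_H = 31 °C → 31 + 273.15 = 304.15 K.
Carnot COP: COP_R = T_C/(T_H − T_C) = 257.00/47.15 = 5.4507.
W = Q_C/COP_R = 2270/5.4507 = 416 J.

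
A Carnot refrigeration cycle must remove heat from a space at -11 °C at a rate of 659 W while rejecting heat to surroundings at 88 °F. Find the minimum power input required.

T_H = 88 °F → (88 − 32) × 5/9 = 31.11 °C = 304.26 K.
T_C = -11 °C → -11 + 273.15 = 262.15 K.
The reversible coefficient of performance is COP_R = T_C/(T_H − T_C) = 262.15/42.11 = 6.2252.
W = Q_C/COP_R = 659/6.2252 = 105.9 W.

Ẇ_in ≈ 105.9 W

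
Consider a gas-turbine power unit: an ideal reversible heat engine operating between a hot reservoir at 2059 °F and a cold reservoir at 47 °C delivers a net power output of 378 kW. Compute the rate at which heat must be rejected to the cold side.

Q̇_C ≈ 112.1 kW

T_H = 2059 °F → (2059 − 32) × 5/9 = 1126.11 °C = 1399.26 K.
T_C = 47 °C → 47 + 273.15 = 320.15 K.
Since the cycle is reversible, η = 1 − T_C/T_H = 1 − 320.15/1399.26 = 0.7712.
Since Q_C/Q_H = T_C/T_H and Q_H = W/η, Q_C = W·T_C/(T_H − T_C) = 378 × 320.15/1079.11 = 112.1 kW.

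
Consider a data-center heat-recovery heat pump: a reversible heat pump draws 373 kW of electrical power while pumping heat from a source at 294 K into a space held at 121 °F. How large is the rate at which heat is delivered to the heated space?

Q̇_H ≈ 4210 kW

T_H = 121 °F → (121 − 32) × 5/9 = 49.44 °C = 322.59 K.
COP_HP = T_H/(T_H − T_C) = 322.59/28.59 = 11.2817.
Q_H = COP_HP · W = 11.2817 × 373 = 4210 kW.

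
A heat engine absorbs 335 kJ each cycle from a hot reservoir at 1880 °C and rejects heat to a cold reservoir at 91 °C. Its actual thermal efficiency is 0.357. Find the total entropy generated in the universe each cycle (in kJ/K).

ΔS_univ ≈ 0.436 kJ/K

T_H = 1880 °C → 1880 + 273.15 = 2153.15 K.
T_C = 91 °C → 91 + 273.15 = 364.15 K.
W = η·Q_H = 0.357 × 335 = 119.6 kJ, so Q_C = Q_H − W = 215.4 kJ.
Reservoir entropy changes: ΔS_H = −Q_H/T_H = −335/2153.15 = -0.1556 kJ/K and ΔS_C = +Q_C/T_C = 215.4/364.15 = 0.5915 kJ/K.
ΔS_univ = −Q_H/T_H + Q_C/T_C = 0.436 kJ/K (> 0, since η = 0.357 < η_Carnot = 0.831).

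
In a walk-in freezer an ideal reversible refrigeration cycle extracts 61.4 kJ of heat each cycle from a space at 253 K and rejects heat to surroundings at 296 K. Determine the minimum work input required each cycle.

W_in ≈ 10.44 kJ

Carnot COP: COP_R = T_C/(T_H − T_C) = 253.00/43.00 = 5.8837.
W = Q_C/COP_R = 61.4/5.8837 = 10.44 kJ.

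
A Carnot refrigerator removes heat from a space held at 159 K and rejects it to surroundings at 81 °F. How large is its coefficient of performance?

T_H = 81 °F → (81 − 32) × 5/9 = 27.22 °C = 300.37 K.
Carnot COP: COP_R = T_C/(T_H − T_C) = 159.00/(300.37 − 159.00) = 1.12.

COP_R ≈ 1.12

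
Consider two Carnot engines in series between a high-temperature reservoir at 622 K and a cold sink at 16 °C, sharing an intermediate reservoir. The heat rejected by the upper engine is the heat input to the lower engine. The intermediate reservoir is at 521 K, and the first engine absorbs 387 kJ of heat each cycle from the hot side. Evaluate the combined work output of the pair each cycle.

W_total ≈ 207 kJ

T_C = 16 °C → 16 + 273.15 = 289.15 K.
Two reversible stages in series are equivalent to a single Carnot engine between T_H and T_C, so η_total = 1 − T_C/T_H = 1 − 289.15/622.00 = 0.5351.
W_total = η_total · Q_H = 0.5351 × 387 = 207 kJ.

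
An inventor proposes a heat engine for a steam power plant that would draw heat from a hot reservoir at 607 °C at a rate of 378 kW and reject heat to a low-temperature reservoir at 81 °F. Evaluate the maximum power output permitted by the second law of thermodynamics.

Ẇ_max ≈ 249 kW

T_H = 607 °C → 607 + 273.15 = 880.15 K.
T_C = 81 °F → (81 − 32) × 5/9 = 27.22 °C = 300.37 K.
The upper bound on efficiency is η_max = 1 − T_C/T_H = 1 − 300.37/880.15 = 0.6587.
W_max = η_max · Q_H = 0.6587 × 378 = 249 kW.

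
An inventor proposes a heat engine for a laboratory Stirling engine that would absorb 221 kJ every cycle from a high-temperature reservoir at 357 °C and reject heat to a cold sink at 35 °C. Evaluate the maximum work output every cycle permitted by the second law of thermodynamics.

T_H = 357 °C → 357 + 273.15 = 630.15 K.
T_C = 35 °C → 35 + 273.15 = 308.15 K.
The second-law ceiling is the Carnot efficiency, η_max = 1 − T_C/T_H = 1 − 308.15/630.15 = 0.5110.
W_max = η_max · Q_H = 0.5110 × 221 = 112.9 kJ.

W_max ≈ 112.9 kJ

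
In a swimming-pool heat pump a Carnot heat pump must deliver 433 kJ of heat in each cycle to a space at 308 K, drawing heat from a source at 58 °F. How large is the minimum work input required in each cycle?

W_in ≈ 28.7 kJ

T_C = 58 °F → (58 − 32) × 5/9 = 14.44 °C = 287.59 K.
The Carnot heat-pump COP is COP_HP = T_H/(T_H − T_C) = 308.00/20.41 = 15.0939.
W = Q_H/COP_HP = 433/15.0939 = 28.7 kJ.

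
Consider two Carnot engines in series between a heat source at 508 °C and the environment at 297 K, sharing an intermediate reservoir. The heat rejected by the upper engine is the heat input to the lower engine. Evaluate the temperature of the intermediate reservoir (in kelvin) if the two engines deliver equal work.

T_m ≈ 539 K

T_H = 508 °C → 508 + 273.15 = 781.15 K.
For reversible stages Q_m = Q_H·(T_m/T_H). Setting W₁ = Q_H(1 − T_m/T_H) equal to W₂ = Q_m(1 − T_C/T_m) = Q_H·(T_m − T_C)/T_H gives T_H − T_m = T_m − T_C, so T_m = (T_H + T_C)/2 = (781.15 + 297.00)/2 = 539 K.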